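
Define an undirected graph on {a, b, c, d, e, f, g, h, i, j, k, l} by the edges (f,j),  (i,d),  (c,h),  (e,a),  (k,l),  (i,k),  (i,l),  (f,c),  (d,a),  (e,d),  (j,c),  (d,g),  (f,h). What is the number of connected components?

Component: {b}
Component: {c, f, h, j}
Component: {a, d, e, g, i, k, l}

3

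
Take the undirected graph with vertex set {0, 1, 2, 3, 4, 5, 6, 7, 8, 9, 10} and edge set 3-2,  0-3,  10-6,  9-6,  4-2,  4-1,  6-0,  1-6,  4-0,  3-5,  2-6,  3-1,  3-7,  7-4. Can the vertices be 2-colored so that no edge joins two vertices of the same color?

A valid 2-coloring puts {3, 4, 6, 8} on one side and {0, 1, 2, 5, 7, 9, 10} on the other; every edge crosses between the two sides.

Yes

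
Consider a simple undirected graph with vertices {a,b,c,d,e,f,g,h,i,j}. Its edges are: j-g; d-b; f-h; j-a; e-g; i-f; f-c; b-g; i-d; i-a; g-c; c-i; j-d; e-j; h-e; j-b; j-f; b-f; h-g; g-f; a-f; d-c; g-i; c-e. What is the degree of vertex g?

Neighbors of g: b, c, e, f, h, i, j.

7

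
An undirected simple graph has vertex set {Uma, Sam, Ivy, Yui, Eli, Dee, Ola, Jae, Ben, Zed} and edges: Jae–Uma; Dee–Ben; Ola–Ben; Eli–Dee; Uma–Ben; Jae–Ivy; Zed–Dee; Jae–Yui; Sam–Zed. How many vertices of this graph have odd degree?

Degrees: Uma:2, Sam:1, Ivy:1, Yui:1, Eli:1, Dee:3, Ola:1, Jae:3, Ben:3, Zed:2
Odd-degree vertices: Sam, Ivy, Yui, Eli, Dee, Ola, Jae, Ben.

8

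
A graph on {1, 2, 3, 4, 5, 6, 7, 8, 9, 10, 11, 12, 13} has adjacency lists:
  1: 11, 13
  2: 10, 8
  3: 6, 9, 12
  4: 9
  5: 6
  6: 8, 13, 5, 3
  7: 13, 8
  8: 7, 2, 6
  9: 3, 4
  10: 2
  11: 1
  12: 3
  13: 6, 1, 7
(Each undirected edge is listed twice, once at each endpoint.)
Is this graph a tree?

The graph has 13 vertices and 13 edges.
A tree on 13 vertices has exactly 12 edges; this graph has 13, so it contains a cycle and is not a tree.

No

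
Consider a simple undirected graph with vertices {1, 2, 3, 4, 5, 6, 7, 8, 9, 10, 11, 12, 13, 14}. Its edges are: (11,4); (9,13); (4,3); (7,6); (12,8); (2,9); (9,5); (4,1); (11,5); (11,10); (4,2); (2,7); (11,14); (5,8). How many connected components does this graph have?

Component: {1, 2, 3, 4, 5, 6, 7, 8, 9, 10, 11, 12, 13, 14}

1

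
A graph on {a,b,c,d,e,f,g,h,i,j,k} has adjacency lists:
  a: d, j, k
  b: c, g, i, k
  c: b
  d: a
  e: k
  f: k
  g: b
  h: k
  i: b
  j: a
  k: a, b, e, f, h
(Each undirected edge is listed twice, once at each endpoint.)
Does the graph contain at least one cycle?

No

|V| = 11, |E| = 10, number of components = 1.
A forest on 11 vertices with 1 component has exactly 10 edges, which matches — so no cycle.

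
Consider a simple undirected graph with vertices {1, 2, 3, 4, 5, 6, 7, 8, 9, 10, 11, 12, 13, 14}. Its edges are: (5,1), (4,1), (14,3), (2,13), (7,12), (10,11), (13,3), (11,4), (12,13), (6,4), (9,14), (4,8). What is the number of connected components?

Component: {1, 4, 5, 6, 8, 10, 11}
Component: {2, 3, 7, 9, 12, 13, 14}

2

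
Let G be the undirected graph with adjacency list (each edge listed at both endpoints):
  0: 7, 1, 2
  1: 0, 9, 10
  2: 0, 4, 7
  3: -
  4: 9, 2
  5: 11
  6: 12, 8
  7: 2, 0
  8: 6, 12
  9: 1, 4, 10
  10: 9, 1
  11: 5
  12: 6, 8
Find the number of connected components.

Component: {3}
Component: {5, 11}
Component: {6, 8, 12}
Component: {0, 1, 2, 4, 7, 9, 10}

4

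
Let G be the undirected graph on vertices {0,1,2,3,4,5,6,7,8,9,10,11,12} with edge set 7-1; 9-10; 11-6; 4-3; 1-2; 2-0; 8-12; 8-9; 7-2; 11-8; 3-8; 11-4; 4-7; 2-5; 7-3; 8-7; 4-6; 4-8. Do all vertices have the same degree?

No

Degrees: 0:1, 1:2, 2:4, 3:3, 4:5, 5:1, 6:2, 7:5, 8:6, 9:2, 10:1, 11:3, 12:1
Vertex 0 has degree 1 while 8 has degree 6, so the graph is not regular.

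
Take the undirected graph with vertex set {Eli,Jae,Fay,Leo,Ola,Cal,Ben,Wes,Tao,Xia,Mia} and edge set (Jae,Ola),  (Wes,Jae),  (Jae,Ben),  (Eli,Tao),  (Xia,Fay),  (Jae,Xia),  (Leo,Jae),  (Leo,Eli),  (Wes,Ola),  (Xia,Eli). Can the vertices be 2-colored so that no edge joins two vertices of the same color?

The cycle Ola-Wes-Jae-Ola has length 3, which is odd, so the graph is not bipartite.

No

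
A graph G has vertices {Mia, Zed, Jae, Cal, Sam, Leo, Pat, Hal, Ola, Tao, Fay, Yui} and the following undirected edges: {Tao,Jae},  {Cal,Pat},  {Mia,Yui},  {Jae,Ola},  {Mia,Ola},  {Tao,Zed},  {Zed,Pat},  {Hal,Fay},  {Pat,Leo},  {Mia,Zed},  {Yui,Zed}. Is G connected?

Component: {Sam}
Component: {Hal, Fay}
Component: {Mia, Zed, Jae, Cal, Leo, Pat, Ola, Tao, Yui}
There are 3 separate components, so the graph is not connected.

No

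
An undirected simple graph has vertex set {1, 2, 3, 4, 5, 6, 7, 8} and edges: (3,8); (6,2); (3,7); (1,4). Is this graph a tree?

The graph has 8 vertices and 4 edges.
It splits into 4 components, so it cannot be a tree.

No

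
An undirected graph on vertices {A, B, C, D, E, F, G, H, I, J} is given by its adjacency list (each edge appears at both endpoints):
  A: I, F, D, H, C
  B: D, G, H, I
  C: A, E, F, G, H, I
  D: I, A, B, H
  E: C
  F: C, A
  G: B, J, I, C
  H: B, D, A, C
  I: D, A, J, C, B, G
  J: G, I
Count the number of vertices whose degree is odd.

Degrees: A:5, B:4, C:6, D:4, E:1, F:2, G:4, H:4, I:6, J:2
Odd-degree vertices: A, E.

2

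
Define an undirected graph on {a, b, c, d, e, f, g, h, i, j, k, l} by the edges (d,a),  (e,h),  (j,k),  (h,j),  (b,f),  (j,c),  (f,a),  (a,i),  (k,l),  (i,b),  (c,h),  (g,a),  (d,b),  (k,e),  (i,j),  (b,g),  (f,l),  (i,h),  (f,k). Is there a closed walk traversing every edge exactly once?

Yes

Degrees: a:4, b:4, c:2, d:2, e:2, f:4, g:2, h:4, i:4, j:4, k:4, l:2
Every vertex has even degree and the edges form a single connected piece, so an Eulerian circuit exists.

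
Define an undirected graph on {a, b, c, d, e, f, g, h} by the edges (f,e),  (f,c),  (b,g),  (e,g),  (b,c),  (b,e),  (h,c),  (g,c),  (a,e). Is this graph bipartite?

The cycle g-b-c-g has length 3, which is odd, so the graph is not bipartite.

No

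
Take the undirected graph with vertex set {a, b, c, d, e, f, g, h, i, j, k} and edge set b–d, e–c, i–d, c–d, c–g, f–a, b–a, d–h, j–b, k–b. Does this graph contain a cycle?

The graph has 11 vertices, 10 edges, and 1 connected component.
A forest on 11 vertices with 1 component has exactly 10 edges, which matches — so no cycle.

No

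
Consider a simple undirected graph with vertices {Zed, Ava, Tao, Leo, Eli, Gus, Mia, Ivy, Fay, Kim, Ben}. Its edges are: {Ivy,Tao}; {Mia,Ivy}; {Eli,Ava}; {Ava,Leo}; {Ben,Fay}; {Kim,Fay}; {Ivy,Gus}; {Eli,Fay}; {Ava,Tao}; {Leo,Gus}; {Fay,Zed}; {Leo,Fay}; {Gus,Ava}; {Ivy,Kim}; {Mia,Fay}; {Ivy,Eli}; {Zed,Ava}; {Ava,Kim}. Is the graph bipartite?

No

Leo-Gus-Ava-Leo is an odd cycle (length 3), and a bipartite graph can contain only even cycles.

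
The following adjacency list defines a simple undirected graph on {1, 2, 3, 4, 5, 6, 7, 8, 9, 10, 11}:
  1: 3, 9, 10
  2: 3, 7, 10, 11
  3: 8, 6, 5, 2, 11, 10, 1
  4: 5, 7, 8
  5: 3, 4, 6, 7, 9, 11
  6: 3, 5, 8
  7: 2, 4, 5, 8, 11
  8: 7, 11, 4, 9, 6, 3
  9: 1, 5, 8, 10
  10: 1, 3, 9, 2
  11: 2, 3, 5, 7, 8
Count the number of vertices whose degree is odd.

Degrees: 1:3, 2:4, 3:7, 4:3, 5:6, 6:3, 7:5, 8:6, 9:4, 10:4, 11:5
Odd-degree vertices: 1, 3, 4, 6, 7, 11.

6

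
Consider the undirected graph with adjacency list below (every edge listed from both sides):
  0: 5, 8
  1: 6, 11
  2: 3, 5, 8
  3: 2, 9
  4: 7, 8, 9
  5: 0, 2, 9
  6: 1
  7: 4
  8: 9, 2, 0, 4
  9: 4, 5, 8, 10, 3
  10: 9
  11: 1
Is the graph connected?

No

Component: {1, 6, 11}
Component: {0, 2, 3, 4, 5, 7, 8, 9, 10}
There are 2 separate components, so the graph is not connected.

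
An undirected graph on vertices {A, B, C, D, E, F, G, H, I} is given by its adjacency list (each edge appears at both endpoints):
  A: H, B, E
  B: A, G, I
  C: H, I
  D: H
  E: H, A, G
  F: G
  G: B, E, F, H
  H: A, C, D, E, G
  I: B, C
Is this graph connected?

Starting from A and exploring outward reaches every vertex (A, H, B, E, C, D, G, I, F); the graph is connected.

Yes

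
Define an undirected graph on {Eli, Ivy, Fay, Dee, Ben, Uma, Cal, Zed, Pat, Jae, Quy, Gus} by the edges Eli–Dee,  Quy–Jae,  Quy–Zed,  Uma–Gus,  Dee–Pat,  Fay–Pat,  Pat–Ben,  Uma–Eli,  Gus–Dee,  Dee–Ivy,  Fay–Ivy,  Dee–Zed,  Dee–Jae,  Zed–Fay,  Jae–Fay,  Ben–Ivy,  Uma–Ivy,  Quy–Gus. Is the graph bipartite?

Color {Fay, Dee, Ben, Uma, Cal, Quy} black and {Eli, Ivy, Zed, Pat, Jae, Gus} white. No edge joins two same-colored vertices, so the graph is bipartite.

Yes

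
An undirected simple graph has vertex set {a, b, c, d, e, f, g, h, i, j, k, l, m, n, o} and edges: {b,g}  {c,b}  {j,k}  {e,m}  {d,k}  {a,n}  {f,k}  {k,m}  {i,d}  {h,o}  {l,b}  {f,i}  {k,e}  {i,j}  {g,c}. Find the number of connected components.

4

Component: {a, n}
Component: {h, o}
Component: {b, c, g, l}
Component: {d, e, f, i, j, k, m}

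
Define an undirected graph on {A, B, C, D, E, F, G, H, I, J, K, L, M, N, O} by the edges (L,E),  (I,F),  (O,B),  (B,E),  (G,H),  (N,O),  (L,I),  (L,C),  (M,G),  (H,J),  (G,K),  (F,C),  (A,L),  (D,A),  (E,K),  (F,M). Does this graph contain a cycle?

The graph has 15 vertices, 16 edges, and 1 connected component.
One cycle is L-C-F-M-G-K-E-L.

Yes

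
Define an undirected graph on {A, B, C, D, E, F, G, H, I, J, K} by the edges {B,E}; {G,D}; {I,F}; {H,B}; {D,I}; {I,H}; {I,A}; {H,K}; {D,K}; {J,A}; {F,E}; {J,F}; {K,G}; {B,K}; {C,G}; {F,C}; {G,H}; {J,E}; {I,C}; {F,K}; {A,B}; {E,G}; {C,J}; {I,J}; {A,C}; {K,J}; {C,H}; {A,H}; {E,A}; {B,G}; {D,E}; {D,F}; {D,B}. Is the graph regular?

Degrees: A:6, B:6, C:6, D:6, E:6, F:6, G:6, H:6, I:6, J:6, K:6
Every vertex has degree 6, so the graph is 6-regular.

Yes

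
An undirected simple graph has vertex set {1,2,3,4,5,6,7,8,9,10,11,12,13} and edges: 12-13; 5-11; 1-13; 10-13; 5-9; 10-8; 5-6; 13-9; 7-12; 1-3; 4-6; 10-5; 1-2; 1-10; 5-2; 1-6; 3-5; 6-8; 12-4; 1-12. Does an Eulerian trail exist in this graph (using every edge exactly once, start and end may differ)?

Degrees: 1:6, 2:2, 3:2, 4:2, 5:6, 6:4, 7:1, 8:2, 9:2, 10:4, 11:1, 12:4, 13:4
Odd-degree vertices: 7, 11 (2 total).
With 2 odd-degree vertices and all edges in one connected piece, an Eulerian trail exists (from 7 to 11).

Yes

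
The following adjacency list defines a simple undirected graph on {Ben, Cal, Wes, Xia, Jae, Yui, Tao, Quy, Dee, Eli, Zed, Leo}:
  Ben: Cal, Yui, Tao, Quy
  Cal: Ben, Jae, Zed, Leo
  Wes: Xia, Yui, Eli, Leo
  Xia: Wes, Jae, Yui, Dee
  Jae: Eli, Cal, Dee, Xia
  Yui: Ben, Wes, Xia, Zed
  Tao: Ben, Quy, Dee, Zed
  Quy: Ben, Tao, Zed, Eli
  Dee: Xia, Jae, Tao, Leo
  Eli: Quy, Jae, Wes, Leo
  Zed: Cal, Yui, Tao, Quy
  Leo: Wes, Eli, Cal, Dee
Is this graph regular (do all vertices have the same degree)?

Yes

Degrees: Ben:4, Cal:4, Wes:4, Xia:4, Jae:4, Yui:4, Tao:4, Quy:4, Dee:4, Eli:4, Zed:4, Leo:4
Every vertex has degree 4, so the graph is 4-regular.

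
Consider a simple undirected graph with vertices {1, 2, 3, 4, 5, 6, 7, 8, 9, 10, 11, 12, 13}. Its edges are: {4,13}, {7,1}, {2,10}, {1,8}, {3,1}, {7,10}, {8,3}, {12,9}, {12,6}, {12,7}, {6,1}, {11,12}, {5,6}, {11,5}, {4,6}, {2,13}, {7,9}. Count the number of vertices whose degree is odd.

0

Degrees: 1:4, 2:2, 3:2, 4:2, 5:2, 6:4, 7:4, 8:2, 9:2, 10:2, 11:2, 12:4, 13:2
Odd-degree vertices: none.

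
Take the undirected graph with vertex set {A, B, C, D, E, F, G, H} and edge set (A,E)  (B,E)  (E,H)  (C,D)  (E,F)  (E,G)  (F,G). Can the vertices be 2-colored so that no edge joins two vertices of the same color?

The cycle G-F-E-G has length 3, which is odd, so the graph is not bipartite.

No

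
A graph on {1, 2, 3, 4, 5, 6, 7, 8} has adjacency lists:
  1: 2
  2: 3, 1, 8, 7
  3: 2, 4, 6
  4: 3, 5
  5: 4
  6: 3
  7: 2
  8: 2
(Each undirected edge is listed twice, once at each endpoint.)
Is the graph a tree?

Yes

The graph has 8 vertices and 7 edges.
Connected and |E| = |V| - 1, which characterizes a tree.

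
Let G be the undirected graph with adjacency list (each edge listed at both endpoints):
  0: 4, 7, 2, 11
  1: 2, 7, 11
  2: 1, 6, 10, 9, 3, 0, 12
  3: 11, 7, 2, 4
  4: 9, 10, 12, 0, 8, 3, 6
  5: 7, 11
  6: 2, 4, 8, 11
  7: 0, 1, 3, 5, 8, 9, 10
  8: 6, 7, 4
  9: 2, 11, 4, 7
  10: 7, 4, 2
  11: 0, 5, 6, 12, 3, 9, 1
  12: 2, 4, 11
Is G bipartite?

No

6-8-4-6 is an odd cycle (length 3), and a bipartite graph can contain only even cycles.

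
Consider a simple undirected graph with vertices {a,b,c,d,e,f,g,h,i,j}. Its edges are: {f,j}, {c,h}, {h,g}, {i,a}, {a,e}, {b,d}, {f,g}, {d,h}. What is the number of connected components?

Component: {a, e, i}
Component: {b, c, d, f, g, h, j}

2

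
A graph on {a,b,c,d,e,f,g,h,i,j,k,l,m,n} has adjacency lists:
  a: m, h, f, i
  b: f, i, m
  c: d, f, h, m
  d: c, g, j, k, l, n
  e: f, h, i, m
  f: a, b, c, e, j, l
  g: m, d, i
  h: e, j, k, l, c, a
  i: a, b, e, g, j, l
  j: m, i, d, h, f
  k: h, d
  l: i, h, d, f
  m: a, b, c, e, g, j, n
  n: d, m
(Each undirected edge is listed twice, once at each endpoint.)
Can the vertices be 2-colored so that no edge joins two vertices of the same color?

Partition the vertices as {d, f, h, i, m} vs {a, b, c, e, g, j, k, l, n}. Each listed edge has one endpoint in each part, so the graph is bipartite.

Yes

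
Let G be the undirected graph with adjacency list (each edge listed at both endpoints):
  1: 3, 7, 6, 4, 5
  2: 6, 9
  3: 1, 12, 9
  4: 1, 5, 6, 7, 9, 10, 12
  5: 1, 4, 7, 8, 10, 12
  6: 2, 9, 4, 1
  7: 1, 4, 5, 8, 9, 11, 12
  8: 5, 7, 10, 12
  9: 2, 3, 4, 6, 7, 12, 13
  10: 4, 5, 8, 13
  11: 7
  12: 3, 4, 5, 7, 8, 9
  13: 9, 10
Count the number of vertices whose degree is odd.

6

Degrees: 1:5, 2:2, 3:3, 4:7, 5:6, 6:4, 7:7, 8:4, 9:7, 10:4, 11:1, 12:6, 13:2
Odd-degree vertices: 1, 3, 4, 7, 9, 11.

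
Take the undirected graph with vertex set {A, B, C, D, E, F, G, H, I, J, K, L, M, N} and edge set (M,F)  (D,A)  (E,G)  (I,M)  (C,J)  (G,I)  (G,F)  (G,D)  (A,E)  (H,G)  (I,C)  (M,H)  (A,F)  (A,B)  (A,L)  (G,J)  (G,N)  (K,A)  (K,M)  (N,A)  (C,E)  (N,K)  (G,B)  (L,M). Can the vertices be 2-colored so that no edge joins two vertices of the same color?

The cycle A-K-N-A has length 3, which is odd, so the graph is not bipartite.

No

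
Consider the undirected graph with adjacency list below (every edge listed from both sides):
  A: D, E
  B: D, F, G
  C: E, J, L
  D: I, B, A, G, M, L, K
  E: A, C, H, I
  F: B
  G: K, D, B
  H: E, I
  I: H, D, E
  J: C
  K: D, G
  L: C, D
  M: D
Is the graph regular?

Degrees: A:2, B:3, C:3, D:7, E:4, F:1, G:3, H:2, I:3, J:1, K:2, L:2, M:1
Vertex F has degree 1 while D has degree 7, so the graph is not regular.

No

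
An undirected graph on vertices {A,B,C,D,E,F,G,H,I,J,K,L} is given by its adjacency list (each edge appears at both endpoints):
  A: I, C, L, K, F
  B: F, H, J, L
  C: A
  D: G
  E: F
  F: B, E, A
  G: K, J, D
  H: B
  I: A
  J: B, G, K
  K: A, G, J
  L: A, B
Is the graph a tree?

The graph has 12 vertices and 14 edges.
Connected but with 14 > 11 edges, so it has a cycle and is not a tree.

No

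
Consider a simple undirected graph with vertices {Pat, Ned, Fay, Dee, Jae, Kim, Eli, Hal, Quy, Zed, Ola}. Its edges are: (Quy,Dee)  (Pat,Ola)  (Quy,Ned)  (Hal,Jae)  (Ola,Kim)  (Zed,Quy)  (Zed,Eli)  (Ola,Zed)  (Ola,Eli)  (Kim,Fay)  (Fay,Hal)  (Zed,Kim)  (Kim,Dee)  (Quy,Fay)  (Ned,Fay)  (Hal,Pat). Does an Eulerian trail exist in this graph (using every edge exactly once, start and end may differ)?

Degrees: Pat:2, Ned:2, Fay:4, Dee:2, Jae:1, Kim:4, Eli:2, Hal:3, Quy:4, Zed:4, Ola:4
Odd-degree vertices: Jae, Hal (2 total).
With 2 odd-degree vertices and all edges in one connected piece, an Eulerian trail exists (from Jae to Hal).

Yes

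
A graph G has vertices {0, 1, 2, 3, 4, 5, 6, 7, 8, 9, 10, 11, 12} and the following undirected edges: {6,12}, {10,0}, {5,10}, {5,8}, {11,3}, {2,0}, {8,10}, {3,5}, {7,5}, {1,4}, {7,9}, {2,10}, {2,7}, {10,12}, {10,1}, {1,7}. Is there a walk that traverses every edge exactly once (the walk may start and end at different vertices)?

Degrees: 0:2, 1:3, 2:3, 3:2, 4:1, 5:4, 6:1, 7:4, 8:2, 9:1, 10:6, 11:1, 12:2
Odd-degree vertices: 1, 2, 4, 6, 9, 11 (6 total).
An Eulerian trail requires 0 or 2 odd-degree vertices; here there are 6.

No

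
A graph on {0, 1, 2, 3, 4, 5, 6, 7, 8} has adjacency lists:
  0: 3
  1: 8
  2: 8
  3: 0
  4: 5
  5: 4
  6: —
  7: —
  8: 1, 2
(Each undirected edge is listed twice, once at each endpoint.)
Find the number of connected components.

5

Component: {6}
Component: {7}
Component: {0, 3}
Component: {4, 5}
Component: {1, 2, 8}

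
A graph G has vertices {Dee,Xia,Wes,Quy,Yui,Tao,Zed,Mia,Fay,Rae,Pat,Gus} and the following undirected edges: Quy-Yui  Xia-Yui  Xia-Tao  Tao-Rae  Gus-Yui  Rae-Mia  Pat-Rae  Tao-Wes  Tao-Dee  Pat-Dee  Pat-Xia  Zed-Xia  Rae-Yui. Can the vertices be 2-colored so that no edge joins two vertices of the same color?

Partition the vertices as {Yui, Tao, Zed, Mia, Fay, Pat} vs {Dee, Xia, Wes, Quy, Rae, Gus}. Each listed edge has one endpoint in each part, so the graph is bipartite.

Yes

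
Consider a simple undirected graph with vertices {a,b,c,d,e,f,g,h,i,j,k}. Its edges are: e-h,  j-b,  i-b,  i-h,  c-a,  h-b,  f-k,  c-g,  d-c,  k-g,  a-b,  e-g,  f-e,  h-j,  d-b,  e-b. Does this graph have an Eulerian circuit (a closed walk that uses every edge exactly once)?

Degrees: a:2, b:6, c:3, d:2, e:4, f:2, g:3, h:4, i:2, j:2, k:2
Vertices with odd degree: c, g. An Eulerian circuit requires all degrees even.

No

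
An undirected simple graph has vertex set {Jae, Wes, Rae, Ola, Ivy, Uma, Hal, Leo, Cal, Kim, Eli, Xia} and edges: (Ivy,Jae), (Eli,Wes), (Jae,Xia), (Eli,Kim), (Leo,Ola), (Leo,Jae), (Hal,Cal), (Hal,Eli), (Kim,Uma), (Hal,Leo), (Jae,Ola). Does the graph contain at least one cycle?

The graph has 12 vertices, 11 edges, and 2 connected components.
Since 11 > 12 - 2, a cycle must exist; for instance Jae-Leo-Ola-Jae.

Yes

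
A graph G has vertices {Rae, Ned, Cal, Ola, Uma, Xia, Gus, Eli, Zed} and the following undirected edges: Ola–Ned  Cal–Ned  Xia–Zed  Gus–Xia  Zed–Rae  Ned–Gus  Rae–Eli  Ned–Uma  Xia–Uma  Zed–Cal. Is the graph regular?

Degrees: Rae:2, Ned:4, Cal:2, Ola:1, Uma:2, Xia:3, Gus:2, Eli:1, Zed:3
Vertex Ola has degree 1 while Ned has degree 4, so the graph is not regular.

No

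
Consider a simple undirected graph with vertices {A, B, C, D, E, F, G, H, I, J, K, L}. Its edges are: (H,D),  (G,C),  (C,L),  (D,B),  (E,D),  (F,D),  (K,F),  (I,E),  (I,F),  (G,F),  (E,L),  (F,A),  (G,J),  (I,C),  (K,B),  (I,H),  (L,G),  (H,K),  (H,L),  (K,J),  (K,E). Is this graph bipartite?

No

The cycle C-G-L-C has length 3, which is odd, so the graph is not bipartite.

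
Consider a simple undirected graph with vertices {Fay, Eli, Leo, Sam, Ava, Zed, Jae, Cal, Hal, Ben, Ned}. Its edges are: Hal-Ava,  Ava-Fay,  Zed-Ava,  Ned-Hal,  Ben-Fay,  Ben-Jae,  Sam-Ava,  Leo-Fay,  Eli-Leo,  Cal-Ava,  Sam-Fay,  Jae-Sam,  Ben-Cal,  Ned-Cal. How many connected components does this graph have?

1

Component: {Fay, Eli, Leo, Sam, Ava, Zed, Jae, Cal, Hal, Ben, Ned}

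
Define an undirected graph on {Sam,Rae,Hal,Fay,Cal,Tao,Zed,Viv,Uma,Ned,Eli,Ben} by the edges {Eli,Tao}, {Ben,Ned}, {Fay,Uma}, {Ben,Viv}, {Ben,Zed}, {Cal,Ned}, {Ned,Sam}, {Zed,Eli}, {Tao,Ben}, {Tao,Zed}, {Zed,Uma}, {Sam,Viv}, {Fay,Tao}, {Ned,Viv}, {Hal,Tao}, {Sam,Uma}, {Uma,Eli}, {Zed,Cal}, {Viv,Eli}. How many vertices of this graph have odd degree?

Degrees: Sam:3, Rae:0, Hal:1, Fay:2, Cal:2, Tao:5, Zed:5, Viv:4, Uma:4, Ned:4, Eli:4, Ben:4
Odd-degree vertices: Sam, Hal, Tao, Zed.

4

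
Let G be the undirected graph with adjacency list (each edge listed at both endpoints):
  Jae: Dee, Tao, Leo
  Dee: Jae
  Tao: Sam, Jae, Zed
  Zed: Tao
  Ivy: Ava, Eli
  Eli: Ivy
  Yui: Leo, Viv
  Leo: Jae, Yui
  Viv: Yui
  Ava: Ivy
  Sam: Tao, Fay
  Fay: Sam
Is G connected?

No

Component: {Ivy, Eli, Ava}
Component: {Jae, Dee, Tao, Zed, Yui, Leo, Viv, Sam, Fay}
No edge joins these 2 groups, so the graph is disconnected.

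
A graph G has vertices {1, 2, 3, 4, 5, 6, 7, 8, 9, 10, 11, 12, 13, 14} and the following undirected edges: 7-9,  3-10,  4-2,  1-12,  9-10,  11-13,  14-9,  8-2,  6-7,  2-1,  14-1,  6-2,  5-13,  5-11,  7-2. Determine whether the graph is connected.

No

Component: {5, 11, 13}
Component: {1, 2, 3, 4, 6, 7, 8, 9, 10, 12, 14}
No edge joins these 2 groups, so the graph is disconnected.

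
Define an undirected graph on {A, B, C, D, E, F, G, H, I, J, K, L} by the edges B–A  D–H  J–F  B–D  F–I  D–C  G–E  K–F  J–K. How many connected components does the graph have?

Component: {L}
Component: {E, G}
Component: {F, I, J, K}
Component: {A, B, C, D, H}

4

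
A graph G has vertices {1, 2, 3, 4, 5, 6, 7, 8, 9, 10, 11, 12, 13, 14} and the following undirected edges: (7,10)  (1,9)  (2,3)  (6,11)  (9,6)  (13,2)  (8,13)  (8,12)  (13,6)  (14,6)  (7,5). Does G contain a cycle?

|V| = 14, |E| = 11, number of components = 3.
Since 11 = 14 - 3, the graph is a forest and contains no cycle.

No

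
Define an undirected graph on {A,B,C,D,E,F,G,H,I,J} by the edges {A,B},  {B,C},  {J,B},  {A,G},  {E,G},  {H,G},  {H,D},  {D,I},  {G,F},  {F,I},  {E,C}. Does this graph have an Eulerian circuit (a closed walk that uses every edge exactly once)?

No

Degrees: A:2, B:3, C:2, D:2, E:2, F:2, G:4, H:2, I:2, J:1
Vertices with odd degree: B, J. An Eulerian circuit requires all degrees even.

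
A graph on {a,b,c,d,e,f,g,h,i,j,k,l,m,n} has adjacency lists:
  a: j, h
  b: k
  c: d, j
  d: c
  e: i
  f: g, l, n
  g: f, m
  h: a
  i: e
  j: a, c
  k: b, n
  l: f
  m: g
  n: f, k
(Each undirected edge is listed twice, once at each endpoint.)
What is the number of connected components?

3

Component: {e, i}
Component: {a, c, d, h, j}
Component: {b, f, g, k, l, m, n}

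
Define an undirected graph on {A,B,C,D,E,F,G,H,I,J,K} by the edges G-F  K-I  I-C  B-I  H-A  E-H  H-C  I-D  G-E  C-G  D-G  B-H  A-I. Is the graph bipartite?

A valid 2-coloring puts {G, H, I, J} on one side and {A, B, C, D, E, F, K} on the other; every edge crosses between the two sides.

Yes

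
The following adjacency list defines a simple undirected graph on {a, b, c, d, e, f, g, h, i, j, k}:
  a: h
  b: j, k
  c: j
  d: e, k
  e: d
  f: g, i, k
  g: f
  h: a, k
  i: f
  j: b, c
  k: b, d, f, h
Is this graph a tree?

Yes

|V| = 11, |E| = 10.
Connected and |E| = |V| - 1, which characterizes a tree.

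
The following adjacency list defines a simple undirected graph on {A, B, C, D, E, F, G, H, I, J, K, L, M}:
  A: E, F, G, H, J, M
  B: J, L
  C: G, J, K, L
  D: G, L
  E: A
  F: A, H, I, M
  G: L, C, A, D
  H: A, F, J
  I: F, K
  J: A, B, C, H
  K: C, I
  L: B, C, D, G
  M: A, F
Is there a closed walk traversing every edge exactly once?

Degrees: A:6, B:2, C:4, D:2, E:1, F:4, G:4, H:3, I:2, J:4, K:2, L:4, M:2
E, H have odd degree; an Eulerian circuit needs every degree to be even, so none exists.

No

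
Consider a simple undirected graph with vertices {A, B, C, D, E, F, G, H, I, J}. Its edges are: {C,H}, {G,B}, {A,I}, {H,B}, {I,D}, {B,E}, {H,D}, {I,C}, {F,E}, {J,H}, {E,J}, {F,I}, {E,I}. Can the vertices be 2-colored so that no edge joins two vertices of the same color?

The cycle F-I-E-F has length 3, which is odd, so the graph is not bipartite.

No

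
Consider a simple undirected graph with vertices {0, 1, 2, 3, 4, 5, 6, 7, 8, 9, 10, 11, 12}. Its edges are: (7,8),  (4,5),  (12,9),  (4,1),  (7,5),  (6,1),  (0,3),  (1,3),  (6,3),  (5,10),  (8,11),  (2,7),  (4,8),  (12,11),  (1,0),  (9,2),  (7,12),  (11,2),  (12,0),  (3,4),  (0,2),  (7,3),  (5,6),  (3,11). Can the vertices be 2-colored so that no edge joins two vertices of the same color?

3-1-4-3 is an odd cycle (length 3), and a bipartite graph can contain only even cycles.

No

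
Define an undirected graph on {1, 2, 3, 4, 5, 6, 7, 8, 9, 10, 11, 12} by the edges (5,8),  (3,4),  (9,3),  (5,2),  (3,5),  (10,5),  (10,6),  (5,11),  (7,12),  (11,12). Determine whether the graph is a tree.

The graph has 12 vertices and 10 edges.
It splits into 2 components, so it cannot be a tree.

No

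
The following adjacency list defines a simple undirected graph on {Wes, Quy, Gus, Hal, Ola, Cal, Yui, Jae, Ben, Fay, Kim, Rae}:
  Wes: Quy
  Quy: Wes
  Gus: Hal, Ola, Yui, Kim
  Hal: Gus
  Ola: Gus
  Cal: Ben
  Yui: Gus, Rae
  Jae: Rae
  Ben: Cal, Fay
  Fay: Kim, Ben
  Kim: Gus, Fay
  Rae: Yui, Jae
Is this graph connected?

Component: {Wes, Quy}
Component: {Gus, Hal, Ola, Cal, Yui, Jae, Ben, Fay, Kim, Rae}
No edge joins these 2 groups, so the graph is disconnected.

No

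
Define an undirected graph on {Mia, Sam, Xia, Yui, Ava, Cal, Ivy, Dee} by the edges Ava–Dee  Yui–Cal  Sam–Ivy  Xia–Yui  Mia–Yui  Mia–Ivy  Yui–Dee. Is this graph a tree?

Yes

The graph has 8 vertices and 7 edges.
It is connected with exactly 7 edges, hence acyclic — it is a tree.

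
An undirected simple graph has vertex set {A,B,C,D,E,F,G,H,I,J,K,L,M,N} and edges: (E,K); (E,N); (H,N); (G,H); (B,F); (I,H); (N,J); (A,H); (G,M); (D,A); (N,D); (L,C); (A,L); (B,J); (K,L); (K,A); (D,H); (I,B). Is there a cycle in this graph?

The graph has 14 vertices, 18 edges, and 1 connected component.
One cycle is A-H-N-E-K-A.

Yes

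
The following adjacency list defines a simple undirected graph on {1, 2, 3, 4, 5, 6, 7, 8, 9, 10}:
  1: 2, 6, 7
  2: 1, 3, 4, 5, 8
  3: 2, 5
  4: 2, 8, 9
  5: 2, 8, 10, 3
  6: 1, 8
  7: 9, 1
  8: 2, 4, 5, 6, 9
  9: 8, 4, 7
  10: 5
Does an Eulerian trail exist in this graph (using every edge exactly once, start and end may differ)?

Degrees: 1:3, 2:5, 3:2, 4:3, 5:4, 6:2, 7:2, 8:5, 9:3, 10:1
Odd-degree vertices: 1, 2, 4, 8, 9, 10 (6 total).
With 6 odd-degree vertices (more than two), no single trail can use every edge.

No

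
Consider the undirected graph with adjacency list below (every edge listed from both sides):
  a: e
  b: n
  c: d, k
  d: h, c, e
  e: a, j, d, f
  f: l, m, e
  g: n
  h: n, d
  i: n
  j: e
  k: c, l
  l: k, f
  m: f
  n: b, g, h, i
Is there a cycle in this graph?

Yes

|V| = 14, |E| = 14, number of components = 1.
Since 14 > 14 - 1, a cycle must exist; for instance e-d-c-k-l-f-e.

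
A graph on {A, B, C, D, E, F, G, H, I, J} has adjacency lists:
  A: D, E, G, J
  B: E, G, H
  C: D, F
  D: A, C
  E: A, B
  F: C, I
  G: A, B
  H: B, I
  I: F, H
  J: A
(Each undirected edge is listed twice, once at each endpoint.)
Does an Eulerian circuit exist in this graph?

No

Degrees: A:4, B:3, C:2, D:2, E:2, F:2, G:2, H:2, I:2, J:1
Vertices with odd degree: B, J. An Eulerian circuit requires all degrees even.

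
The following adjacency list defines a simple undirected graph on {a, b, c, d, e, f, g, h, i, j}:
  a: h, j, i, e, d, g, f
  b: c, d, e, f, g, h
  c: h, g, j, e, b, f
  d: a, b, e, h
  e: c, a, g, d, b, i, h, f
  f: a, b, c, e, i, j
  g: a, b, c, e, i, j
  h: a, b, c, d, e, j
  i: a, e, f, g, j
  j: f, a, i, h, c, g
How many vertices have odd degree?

Degrees: a:7, b:6, c:6, d:4, e:8, f:6, g:6, h:6, i:5, j:6
Odd-degree vertices: a, i.

2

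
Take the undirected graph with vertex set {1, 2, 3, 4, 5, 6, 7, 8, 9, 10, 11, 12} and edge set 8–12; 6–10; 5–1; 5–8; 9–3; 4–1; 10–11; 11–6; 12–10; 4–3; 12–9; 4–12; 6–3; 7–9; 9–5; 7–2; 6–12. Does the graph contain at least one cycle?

|V| = 12, |E| = 17, number of components = 1.
Since 17 > 12 - 1, a cycle must exist; for instance 6-11-10-6.

Yes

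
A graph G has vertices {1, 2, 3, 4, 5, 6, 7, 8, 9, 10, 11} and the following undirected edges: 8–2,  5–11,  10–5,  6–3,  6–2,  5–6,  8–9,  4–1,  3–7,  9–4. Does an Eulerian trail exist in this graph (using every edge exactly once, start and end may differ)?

No

Degrees: 1:1, 2:2, 3:2, 4:2, 5:3, 6:3, 7:1, 8:2, 9:2, 10:1, 11:1
Odd-degree vertices: 1, 5, 6, 7, 10, 11 (6 total).
An Eulerian trail requires 0 or 2 odd-degree vertices; here there are 6.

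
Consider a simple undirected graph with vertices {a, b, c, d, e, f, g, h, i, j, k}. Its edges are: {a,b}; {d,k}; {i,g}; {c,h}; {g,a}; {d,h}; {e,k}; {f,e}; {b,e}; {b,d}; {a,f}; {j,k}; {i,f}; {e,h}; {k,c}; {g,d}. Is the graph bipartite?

Yes

Color {b, f, g, h, k} black and {a, c, d, e, i, j} white. No edge joins two same-colored vertices, so the graph is bipartite.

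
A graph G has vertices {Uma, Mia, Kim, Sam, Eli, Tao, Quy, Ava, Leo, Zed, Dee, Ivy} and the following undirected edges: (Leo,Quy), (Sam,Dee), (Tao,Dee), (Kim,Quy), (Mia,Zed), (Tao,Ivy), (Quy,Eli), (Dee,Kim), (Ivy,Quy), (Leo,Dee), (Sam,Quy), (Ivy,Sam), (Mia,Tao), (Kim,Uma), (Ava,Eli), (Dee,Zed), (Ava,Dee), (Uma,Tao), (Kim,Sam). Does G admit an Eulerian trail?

Yes

Degrees: Uma:2, Mia:2, Kim:4, Sam:4, Eli:2, Tao:4, Quy:5, Ava:2, Leo:2, Zed:2, Dee:6, Ivy:3
Odd-degree vertices: Quy, Ivy (2 total).
With 2 odd-degree vertices and all edges in one connected piece, an Eulerian trail exists (from Quy to Ivy).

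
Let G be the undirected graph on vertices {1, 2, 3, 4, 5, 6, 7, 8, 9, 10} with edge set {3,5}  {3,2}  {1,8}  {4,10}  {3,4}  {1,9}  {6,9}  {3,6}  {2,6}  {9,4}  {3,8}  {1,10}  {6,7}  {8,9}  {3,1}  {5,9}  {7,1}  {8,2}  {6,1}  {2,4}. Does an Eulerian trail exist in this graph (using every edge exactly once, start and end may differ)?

Degrees: 1:6, 2:4, 3:6, 4:4, 5:2, 6:5, 7:2, 8:4, 9:5, 10:2
Odd-degree vertices: 6, 9 (2 total).
With 2 odd-degree vertices and all edges in one connected piece, an Eulerian trail exists (from 6 to 9).

Yes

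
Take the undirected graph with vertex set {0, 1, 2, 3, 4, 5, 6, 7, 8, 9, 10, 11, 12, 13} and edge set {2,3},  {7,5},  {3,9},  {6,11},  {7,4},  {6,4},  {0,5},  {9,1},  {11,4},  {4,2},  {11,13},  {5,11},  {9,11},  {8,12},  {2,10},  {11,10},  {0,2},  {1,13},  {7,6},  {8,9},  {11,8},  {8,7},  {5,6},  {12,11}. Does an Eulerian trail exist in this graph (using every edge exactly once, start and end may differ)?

Yes

Degrees: 0:2, 1:2, 2:4, 3:2, 4:4, 5:4, 6:4, 7:4, 8:4, 9:4, 10:2, 11:8, 12:2, 13:2
Odd-degree vertices: none (0 total).
With 0 odd-degree vertices and all edges in one connected piece, an Eulerian trail exists.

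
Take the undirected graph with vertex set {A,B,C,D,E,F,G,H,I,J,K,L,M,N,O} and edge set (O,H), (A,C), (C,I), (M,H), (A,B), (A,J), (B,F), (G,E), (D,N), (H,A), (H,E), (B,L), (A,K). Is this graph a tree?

No

The graph has 15 vertices and 13 edges.
It is not connected, so it is not a tree.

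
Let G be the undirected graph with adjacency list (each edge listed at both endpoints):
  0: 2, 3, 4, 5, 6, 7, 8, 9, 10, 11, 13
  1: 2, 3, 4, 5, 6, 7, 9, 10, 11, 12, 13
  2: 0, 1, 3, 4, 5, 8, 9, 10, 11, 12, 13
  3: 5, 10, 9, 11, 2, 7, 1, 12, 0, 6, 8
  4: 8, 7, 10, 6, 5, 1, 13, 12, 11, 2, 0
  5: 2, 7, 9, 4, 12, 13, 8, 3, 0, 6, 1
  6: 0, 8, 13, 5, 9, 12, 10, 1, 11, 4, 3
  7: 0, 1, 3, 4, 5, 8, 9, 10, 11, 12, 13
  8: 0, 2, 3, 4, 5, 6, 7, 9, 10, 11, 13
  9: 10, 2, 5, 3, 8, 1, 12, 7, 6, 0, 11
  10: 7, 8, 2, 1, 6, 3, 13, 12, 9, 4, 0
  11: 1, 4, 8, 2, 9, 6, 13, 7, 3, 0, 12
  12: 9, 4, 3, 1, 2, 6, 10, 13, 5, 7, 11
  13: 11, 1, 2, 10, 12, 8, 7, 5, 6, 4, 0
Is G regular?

Degrees: 0:11, 1:11, 2:11, 3:11, 4:11, 5:11, 6:11, 7:11, 8:11, 9:11, 10:11, 11:11, 12:11, 13:11
All degrees equal 11; the graph is regular.

Yes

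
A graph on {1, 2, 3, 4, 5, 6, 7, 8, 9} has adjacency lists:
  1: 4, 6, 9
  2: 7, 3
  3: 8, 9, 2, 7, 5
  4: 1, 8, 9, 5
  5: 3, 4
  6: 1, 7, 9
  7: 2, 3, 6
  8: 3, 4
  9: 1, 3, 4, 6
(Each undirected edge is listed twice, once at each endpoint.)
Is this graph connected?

Yes

A breadth-first search from 1 visits 1, 4, 6, 9, 5, 8, 7, 3, 2 — all 9 vertices — so the graph is connected.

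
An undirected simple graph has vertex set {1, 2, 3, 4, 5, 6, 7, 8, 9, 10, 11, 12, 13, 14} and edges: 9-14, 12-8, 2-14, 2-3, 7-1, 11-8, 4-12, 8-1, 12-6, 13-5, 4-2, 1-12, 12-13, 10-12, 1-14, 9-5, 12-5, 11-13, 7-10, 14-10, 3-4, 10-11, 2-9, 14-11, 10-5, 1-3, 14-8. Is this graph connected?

Yes

A breadth-first search from 1 visits 1, 12, 3, 7, 8, 14, 13, 6, 10, 5, 4, 2, 11, 9 — all 14 vertices — so the graph is connected.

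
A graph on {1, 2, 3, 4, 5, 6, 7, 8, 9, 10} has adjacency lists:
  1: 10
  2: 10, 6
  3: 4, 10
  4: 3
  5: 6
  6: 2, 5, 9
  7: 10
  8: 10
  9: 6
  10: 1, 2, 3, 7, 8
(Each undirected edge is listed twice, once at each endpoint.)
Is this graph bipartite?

Partition the vertices as {4, 6, 10} vs {1, 2, 3, 5, 7, 8, 9}. Each listed edge has one endpoint in each part, so the graph is bipartite.

Yes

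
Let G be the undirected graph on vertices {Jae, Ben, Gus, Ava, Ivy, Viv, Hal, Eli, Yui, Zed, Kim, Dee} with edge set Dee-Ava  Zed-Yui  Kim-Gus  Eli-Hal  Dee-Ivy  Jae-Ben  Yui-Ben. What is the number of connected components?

Component: {Viv}
Component: {Gus, Kim}
Component: {Hal, Eli}
Component: {Ava, Ivy, Dee}
Component: {Jae, Ben, Yui, Zed}

5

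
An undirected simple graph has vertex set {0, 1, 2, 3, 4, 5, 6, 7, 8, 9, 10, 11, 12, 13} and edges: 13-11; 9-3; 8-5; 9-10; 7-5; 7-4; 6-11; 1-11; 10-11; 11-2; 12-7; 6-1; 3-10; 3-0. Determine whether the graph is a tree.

|V| = 14, |E| = 14.
It is not connected, so it is not a tree.

No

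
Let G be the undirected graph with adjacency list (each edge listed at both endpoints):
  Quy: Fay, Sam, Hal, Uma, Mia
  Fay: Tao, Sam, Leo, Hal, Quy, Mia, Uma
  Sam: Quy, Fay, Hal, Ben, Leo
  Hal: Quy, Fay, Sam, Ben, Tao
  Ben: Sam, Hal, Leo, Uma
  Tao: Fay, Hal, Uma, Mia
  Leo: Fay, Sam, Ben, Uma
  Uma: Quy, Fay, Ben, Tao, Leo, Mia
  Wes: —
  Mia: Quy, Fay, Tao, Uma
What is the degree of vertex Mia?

4

Neighbors of Mia: Quy, Fay, Tao, Uma.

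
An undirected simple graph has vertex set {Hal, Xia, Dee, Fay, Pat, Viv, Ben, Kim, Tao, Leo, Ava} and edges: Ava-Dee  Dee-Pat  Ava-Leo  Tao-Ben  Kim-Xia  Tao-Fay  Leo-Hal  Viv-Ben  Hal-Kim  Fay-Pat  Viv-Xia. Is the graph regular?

Degrees: Hal:2, Xia:2, Dee:2, Fay:2, Pat:2, Viv:2, Ben:2, Kim:2, Tao:2, Leo:2, Ava:2
Every vertex has degree 2, so the graph is 2-regular.

Yes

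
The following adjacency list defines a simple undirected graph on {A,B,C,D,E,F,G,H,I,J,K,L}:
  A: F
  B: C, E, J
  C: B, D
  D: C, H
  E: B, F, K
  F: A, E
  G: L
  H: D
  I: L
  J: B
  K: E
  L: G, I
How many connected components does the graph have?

Component: {G, I, L}
Component: {A, B, C, D, E, F, H, J, K}

2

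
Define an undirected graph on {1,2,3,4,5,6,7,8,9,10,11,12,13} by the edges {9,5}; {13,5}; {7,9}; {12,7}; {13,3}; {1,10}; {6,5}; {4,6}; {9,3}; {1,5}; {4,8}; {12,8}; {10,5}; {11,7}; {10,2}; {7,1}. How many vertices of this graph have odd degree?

Degrees: 1:3, 2:1, 3:2, 4:2, 5:5, 6:2, 7:4, 8:2, 9:3, 10:3, 11:1, 12:2, 13:2
Odd-degree vertices: 1, 2, 5, 9, 10, 11.

6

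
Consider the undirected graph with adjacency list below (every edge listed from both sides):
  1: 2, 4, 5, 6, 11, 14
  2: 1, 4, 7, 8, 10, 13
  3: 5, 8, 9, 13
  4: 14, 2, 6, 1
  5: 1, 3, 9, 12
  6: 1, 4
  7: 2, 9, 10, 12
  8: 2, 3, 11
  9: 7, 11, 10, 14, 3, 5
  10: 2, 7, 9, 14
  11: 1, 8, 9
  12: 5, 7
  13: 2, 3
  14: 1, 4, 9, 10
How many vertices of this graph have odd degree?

Degrees: 1:6, 2:6, 3:4, 4:4, 5:4, 6:2, 7:4, 8:3, 9:6, 10:4, 11:3, 12:2, 13:2, 14:4
Odd-degree vertices: 8, 11.

2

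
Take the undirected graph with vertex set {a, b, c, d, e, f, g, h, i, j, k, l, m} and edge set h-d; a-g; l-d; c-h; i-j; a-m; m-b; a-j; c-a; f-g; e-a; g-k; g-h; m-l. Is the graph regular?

No

Degrees: a:5, b:1, c:2, d:2, e:1, f:1, g:4, h:3, i:1, j:2, k:1, l:2, m:3
Vertex b has degree 1 while a has degree 5, so the graph is not regular.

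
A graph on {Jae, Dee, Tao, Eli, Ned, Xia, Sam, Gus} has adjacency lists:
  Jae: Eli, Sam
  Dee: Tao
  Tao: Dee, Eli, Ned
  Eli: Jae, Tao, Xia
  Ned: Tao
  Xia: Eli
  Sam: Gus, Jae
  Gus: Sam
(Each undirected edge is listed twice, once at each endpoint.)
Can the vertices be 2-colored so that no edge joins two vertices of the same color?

Yes

Color {Dee, Eli, Ned, Sam} black and {Jae, Tao, Xia, Gus} white. No edge joins two same-colored vertices, so the graph is bipartite.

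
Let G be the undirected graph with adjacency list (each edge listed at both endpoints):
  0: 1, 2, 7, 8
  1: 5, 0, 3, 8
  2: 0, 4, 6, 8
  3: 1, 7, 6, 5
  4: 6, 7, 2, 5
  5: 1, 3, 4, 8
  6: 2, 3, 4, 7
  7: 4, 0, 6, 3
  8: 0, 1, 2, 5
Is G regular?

Degrees: 0:4, 1:4, 2:4, 3:4, 4:4, 5:4, 6:4, 7:4, 8:4
Every vertex has degree 4, so the graph is 4-regular.

Yes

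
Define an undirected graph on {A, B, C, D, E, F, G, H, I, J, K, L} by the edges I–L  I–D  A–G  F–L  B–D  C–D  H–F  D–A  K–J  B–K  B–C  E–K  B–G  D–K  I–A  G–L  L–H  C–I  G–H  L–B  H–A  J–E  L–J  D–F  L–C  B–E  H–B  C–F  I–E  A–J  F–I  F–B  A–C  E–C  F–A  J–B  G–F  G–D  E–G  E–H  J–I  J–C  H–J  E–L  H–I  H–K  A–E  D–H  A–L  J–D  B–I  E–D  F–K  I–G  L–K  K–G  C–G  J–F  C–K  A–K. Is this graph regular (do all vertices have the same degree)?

Yes

Degrees: A:10, B:10, C:10, D:10, E:10, F:10, G:10, H:10, I:10, J:10, K:10, L:10
All degrees equal 10; the graph is regular.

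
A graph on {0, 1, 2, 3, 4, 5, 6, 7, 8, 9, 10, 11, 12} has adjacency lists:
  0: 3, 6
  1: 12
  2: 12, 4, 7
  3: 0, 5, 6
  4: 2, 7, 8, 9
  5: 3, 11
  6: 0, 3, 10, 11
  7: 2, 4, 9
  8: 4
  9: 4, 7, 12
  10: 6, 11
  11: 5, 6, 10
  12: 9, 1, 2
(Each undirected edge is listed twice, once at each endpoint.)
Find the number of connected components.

Component: {0, 3, 5, 6, 10, 11}
Component: {1, 2, 4, 7, 8, 9, 12}

2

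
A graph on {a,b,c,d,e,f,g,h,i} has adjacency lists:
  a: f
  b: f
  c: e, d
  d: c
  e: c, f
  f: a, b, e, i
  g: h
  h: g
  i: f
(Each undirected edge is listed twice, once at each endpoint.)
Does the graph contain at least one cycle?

No

The graph has 9 vertices, 7 edges, and 2 connected components.
Since 7 = 9 - 2, the graph is a forest and contains no cycle.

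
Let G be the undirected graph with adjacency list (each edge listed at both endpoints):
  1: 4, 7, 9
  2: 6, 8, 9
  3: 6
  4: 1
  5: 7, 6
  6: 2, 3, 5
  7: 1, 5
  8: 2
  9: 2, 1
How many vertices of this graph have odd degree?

6

Degrees: 1:3, 2:3, 3:1, 4:1, 5:2, 6:3, 7:2, 8:1, 9:2
Odd-degree vertices: 1, 2, 3, 4, 6, 8.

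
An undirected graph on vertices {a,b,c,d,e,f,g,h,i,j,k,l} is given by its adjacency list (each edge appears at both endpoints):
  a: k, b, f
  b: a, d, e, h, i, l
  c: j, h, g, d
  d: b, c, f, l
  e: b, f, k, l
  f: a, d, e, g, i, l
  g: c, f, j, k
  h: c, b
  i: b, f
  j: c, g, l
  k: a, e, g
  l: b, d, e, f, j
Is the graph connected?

A breadth-first search from a visits a, b, f, k, l, i, h, e, d, g, j, c — all 12 vertices — so the graph is connected.

Yes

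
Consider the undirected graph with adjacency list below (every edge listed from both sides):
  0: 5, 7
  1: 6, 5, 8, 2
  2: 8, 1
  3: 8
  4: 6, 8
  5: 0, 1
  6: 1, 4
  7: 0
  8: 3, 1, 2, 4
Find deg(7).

1

Neighbors of 7: 0.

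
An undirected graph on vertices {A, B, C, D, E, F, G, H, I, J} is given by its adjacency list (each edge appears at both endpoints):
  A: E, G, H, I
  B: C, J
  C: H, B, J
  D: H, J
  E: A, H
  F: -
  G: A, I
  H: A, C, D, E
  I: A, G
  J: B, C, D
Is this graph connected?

No

Component: {F}
Component: {A, B, C, D, E, G, H, I, J}
There are 2 separate components, so the graph is not connected.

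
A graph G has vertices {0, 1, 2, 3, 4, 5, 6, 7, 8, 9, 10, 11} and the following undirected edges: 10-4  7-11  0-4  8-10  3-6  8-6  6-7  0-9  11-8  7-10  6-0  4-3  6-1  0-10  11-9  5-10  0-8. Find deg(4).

3

Neighbors of 4: 0, 3, 10.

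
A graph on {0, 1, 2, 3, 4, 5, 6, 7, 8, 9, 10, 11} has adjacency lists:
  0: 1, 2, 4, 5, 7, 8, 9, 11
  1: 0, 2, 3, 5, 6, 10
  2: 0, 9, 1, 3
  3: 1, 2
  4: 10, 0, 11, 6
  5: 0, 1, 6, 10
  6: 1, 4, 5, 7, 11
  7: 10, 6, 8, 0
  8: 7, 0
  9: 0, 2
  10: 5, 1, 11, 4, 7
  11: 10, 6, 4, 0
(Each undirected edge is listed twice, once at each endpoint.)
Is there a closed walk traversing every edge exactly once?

Degrees: 0:8, 1:6, 2:4, 3:2, 4:4, 5:4, 6:5, 7:4, 8:2, 9:2, 10:5, 11:4
Vertices with odd degree: 6, 10. An Eulerian circuit requires all degrees even.

No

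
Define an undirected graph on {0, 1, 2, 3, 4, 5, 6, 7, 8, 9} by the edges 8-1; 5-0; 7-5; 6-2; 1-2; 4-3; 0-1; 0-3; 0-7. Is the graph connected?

No

Component: {9}
Component: {0, 1, 2, 3, 4, 5, 6, 7, 8}
There are 2 separate components, so the graph is not connected.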